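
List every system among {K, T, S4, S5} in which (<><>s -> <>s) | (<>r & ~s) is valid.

S4, S5

S4-tableau for the negation ~((<><>s -> <>s) | (<>r & ~s)):
1. ~((<><>s -> <>s) | (<>r & ~s)), w0
2. ~(<><>s -> <>s), w0   [~|-rule on 1]
3. ~(<>r & ~s), w0   [~|-rule on 1]
4. <><>s, w0   [~->-rule on 2]
5. ~<>s, w0   [~->-rule on 2]
6. ~s, w0   [~<>-rule on 5 via w0Rw0]
7. ~<>r, w0   [~&-rule on 3 (branches; this branch)]
8. ~r, w0   [~<>-rule on 7 via w0Rw0]
9. <>s, w1   [<>-rule on 4: fresh world w1, w0Rw1]
10. ~s, w1   [~<>-rule on 5 via w0Rw1]
11. ~r, w1   [~<>-rule on 7 via w0Rw1]
12. s, w2   [<>-rule on 9: fresh world w2, w1Rw2]
13. ~s, w2   [~<>-rule on 5 via w0Rw2]
Accessibility: w0Rw0, w0Rw1, w0Rw2, w1Rw1, w1Rw2, w2Rw2
Branch closes: s and ~s both at w2.
Every branch closes (one shown): valid in S4, hence also in S5 (every theorem of S4 is a theorem of S5).
T-tableau for the negation ~((<><>s -> <>s) | (<>r & ~s)):
1. ~((<><>s -> <>s) | (<>r & ~s)), w0
2. ~(<><>s -> <>s), w0   [~|-rule on 1]
3. ~(<>r & ~s), w0   [~|-rule on 1]
4. <><>s, w0   [~->-rule on 2]
5. ~<>s, w0   [~->-rule on 2]
6. ~s, w0   [~<>-rule on 5 via w0Rw0]
7. ~<>r, w0   [~&-rule on 3 (branches; this branch)]
8. ~r, w0   [~<>-rule on 7 via w0Rw0]
9. <>s, w1   [<>-rule on 4: fresh world w1, w0Rw1]
10. ~s, w1   [~<>-rule on 5 via w0Rw1]
11. ~r, w1   [~<>-rule on 7 via w0Rw1]
12. s, w2   [<>-rule on 9: fresh world w2, w1Rw2]
Accessibility: w0Rw0, w0Rw1, w1Rw1, w1Rw2, w2Rw2
Complete open branch: countermodel on a T-frame, so not valid in T, nor in K (the same frame is also a K-frame).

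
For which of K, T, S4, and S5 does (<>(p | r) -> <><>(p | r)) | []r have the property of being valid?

T-tableau for the negation ~((<>(p | r) -> <><>(p | r)) | []r):
1. ~((<>(p | r) -> <><>(p | r)) | []r), w0
2. ~(<>(p | r) -> <><>(p | r)), w0   [~|-rule on 1]
3. ~[]r, w0   [~|-rule on 1]
4. <>(p | r), w0   [~->-rule on 2]
5. ~<><>(p | r), w0   [~->-rule on 2]
6. ~<>(p | r), w0   [~<>-rule on 5 via w0Rw0]
7. ~(p | r), w0   [~<>-rule on 6 via w0Rw0]
8. ~p, w0   [~|-rule on 7]
9. ~r, w0   [~|-rule on 7]
10. ~r, w1   [~[]-rule on 3: fresh world w1, w0Rw1]
11. ~<>(p | r), w1   [~<>-rule on 5 via w0Rw1]
12. ~(p | r), w1   [~<>-rule on 6 via w0Rw1]
13. ~p, w1   [~|-rule on 12]
14. p | r, w2   [<>-rule on 4: fresh world w2, w0Rw2]
15. ~<>(p | r), w2   [~<>-rule on 5 via w0Rw2]
16. ~(p | r), w2   [~<>-rule on 6 via w0Rw2]
17. ~p, w2   [~|-rule on 16]
18. ~r, w2   [~|-rule on 16]
19. r, w2   [|-rule on 14 (branches; this branch)]
Accessibility: w0Rw0, w0Rw1, w0Rw2, w1Rw1, w2Rw2
Branch closes: r and ~r both at w2.
Every branch closes (one shown): valid in T, hence also in S4, S5 (every theorem of T is a theorem of S4 and S5).
K-tableau for the negation ~((<>(p | r) -> <><>(p | r)) | []r):
1. ~((<>(p | r) -> <><>(p | r)) | []r), w0
2. ~(<>(p | r) -> <><>(p | r)), w0   [~|-rule on 1]
3. ~[]r, w0   [~|-rule on 1]
4. <>(p | r), w0   [~->-rule on 2]
5. ~<><>(p | r), w0   [~->-rule on 2]
6. ~r, w1   [~[]-rule on 3: fresh world w1, w0Rw1]
7. ~<>(p | r), w1   [~<>-rule on 5 via w0Rw1]
8. p | r, w2   [<>-rule on 4: fresh world w2, w0Rw2]
9. ~<>(p | r), w2   [~<>-rule on 5 via w0Rw2]
10. r, w2   [|-rule on 8 (branches; this branch)]
Accessibility: w0Rw1, w0Rw2
Complete open branch: countermodel on a K-frame, so not valid in K.

T, S4, S5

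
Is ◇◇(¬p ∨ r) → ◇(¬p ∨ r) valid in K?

Tableau for the negation ¬(◇◇(¬p ∨ r) → ◇(¬p ∨ r)):
1. ¬(◇◇(¬p ∨ r) → ◇(¬p ∨ r)), u
2. ◇◇(¬p ∨ r), u
3. ¬◇(¬p ∨ r), u
4. ◇(¬p ∨ r), v
5. ¬(¬p ∨ r), v
6. p, v
7. ¬r, v
8. ¬p ∨ r, w
9. r, w
Accessibility: uRv, vRw
The negation has an open branch (countermodel exists).

No, not valid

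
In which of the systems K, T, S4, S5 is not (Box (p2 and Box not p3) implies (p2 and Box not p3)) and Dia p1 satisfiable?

K

T-tableau for the formula:
1. not (Box (p2 and Box not p3) implies (p2 and Box not p3)) and Dia p1, 0
2. not (Box (p2 and Box not p3) implies (p2 and Box not p3)), 0
3. Dia p1, 0
4. Box (p2 and Box not p3), 0
5. not (p2 and Box not p3), 0
6. p2 and Box not p3, 0
7. p2, 0
8. Box not p3, 0
9. not p3, 0
10. not Box not p3, 0
11. p1, 1
12. p2 and Box not p3, 1
13. p2, 1
14. Box not p3, 1
15. not p3, 1
16. p3, 2
17. p2 and Box not p3, 2
18. p2, 2
19. Box not p3, 2
20. not p3, 2
Accessibility: 0R0, 0R1, 0R2, 1R1, 2R2
Branch closes: p3 and not p3 both at 2.
Every branch closes (one shown): unsatisfiable in T, hence also in S4, S5 (every S4/S5-frame is a T-frame).
K-tableau for the formula:
1. not (Box (p2 and Box not p3) implies (p2 and Box not p3)) and Dia p1, 0
2. not (Box (p2 and Box not p3) implies (p2 and Box not p3)), 0
3. Dia p1, 0
4. Box (p2 and Box not p3), 0
5. not (p2 and Box not p3), 0
6. not Box not p3, 0
7. p1, 1
8. p2 and Box not p3, 1
9. p2, 1
10. Box not p3, 1
11. p3, 2
12. p2 and Box not p3, 2
13. p2, 2
14. Box not p3, 2
Accessibility: 0R1, 0R2
Complete open branch: satisfiable in K.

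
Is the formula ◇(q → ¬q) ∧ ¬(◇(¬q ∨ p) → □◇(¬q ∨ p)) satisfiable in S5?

Unsatisfiable

1. ◇(q → ¬q) ∧ ¬(◇(¬q ∨ p) → □◇(¬q ∨ p)), u
2. ◇(q → ¬q), u
3. ¬(◇(¬q ∨ p) → □◇(¬q ∨ p)), u
4. ◇(¬q ∨ p), u
5. ¬□◇(¬q ∨ p), u
6. q → ¬q, v
7. ¬q, v
8. ¬q ∨ p, w
9. p, w
10. ¬◇(¬q ∨ p), x
11. ¬(¬q ∨ p), u
12. q, u
13. ¬p, u
14. ¬(¬q ∨ p), v
15. q, v
16. ¬p, v
Accessibility: uRu, uRv, uRw, uRx, vRu, vRv, vRw, vRx, wRu, wRv, wRw, wRx, xRu, xRv, xRw, xRx
Branch closes: q and ¬q both at v.
All branches of the tableau close; one closing branch shown above.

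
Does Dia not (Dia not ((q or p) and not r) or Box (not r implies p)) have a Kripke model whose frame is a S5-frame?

Yes, satisfiable

1. Dia not (Dia not ((q or p) and not r) or Box (not r implies p)), u
2. not (Dia not ((q or p) and not r) or Box (not r implies p)), v
3. not Dia not ((q or p) and not r), v
4. not Box (not r implies p), v
5. (q or p) and not r, u
6. q or p, u
7. not r, u
8. (q or p) and not r, v
9. q or p, v
10. not r, v
11. p, u
12. p, v
13. not (not r implies p), w
14. not r, w
15. not p, w
16. (q or p) and not r, w
17. q or p, w
18. q, w
Accessibility: uRu, uRv, uRw, vRu, vRv, vRw, wRu, wRv, wRw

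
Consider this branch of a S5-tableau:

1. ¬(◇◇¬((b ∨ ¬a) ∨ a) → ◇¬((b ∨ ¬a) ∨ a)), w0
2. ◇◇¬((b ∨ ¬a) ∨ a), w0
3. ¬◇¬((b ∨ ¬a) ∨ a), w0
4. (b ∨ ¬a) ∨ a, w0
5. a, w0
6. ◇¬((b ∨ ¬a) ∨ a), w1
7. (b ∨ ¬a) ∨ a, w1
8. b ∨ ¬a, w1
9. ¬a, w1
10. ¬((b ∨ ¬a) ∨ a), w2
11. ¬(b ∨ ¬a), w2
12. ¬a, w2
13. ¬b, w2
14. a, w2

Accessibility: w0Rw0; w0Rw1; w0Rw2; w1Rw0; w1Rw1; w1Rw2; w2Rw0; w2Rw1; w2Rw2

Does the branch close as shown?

Both a and ¬a appear at w2.

Closed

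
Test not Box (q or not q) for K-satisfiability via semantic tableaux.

1. not Box (q or not q), 0
2. not (q or not q), 1
3. not q, 1
4. q, 1
Accessibility: 0R1
Branch closes: q and not q both at 1.
(One branch shown.) All branches close.

Unsatisfiable (every branch closes)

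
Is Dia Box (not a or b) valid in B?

Tableau for the negation not Dia Box (not a or b):
1. not Dia Box (not a or b), w0
2. not Box (not a or b), w0   [neg-Dia-rule on 1 via w0Rw0]
3. not (not a or b), w1   [neg-Box-rule on 2: fresh world w1, w0Rw1]
4. a, w1   [neg-or-rule on 3]
5. not b, w1   [neg-or-rule on 3]
6. not Box (not a or b), w1   [neg-Dia-rule on 1 via w0Rw1]
7. not (not a or b), w2   [neg-Box-rule on 6: fresh world w2, w1Rw2]
8. a, w2   [neg-or-rule on 7]
9. not b, w2   [neg-or-rule on 7]
Accessibility: w0Rw0, w0Rw1, w1Rw0, w1Rw1, w1Rw2, w2Rw1, w2Rw2
The negation has an open branch (countermodel exists).

No, not valid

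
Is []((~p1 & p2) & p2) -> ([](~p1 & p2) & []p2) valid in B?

Tableau for the negation ~([]((~p1 & p2) & p2) -> ([](~p1 & p2) & []p2)):
1. ~([]((~p1 & p2) & p2) -> ([](~p1 & p2) & []p2)), w0
2. []((~p1 & p2) & p2), w0
3. ~([](~p1 & p2) & []p2), w0
4. (~p1 & p2) & p2, w0
5. ~p1 & p2, w0
6. p2, w0
7. ~p1, w0
8. ~[](~p1 & p2), w0
9. ~(~p1 & p2), w1
10. (~p1 & p2) & p2, w1
11. ~p1 & p2, w1
12. p2, w1
13. ~p1, w1
14. ~p2, w1
Accessibility: w0Rw0, w0Rw1, w1Rw0, w1Rw1
Branch closes: p2 and ~p2 both at w1.
Every branch of the negation's tableau closes; the branch above is one of them.

Yes, valid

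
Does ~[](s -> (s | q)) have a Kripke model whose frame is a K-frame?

1. ~[](s -> (s | q)), u
2. ~(s -> (s | q)), v
3. s, v
4. ~(s | q), v
5. ~s, v
6. ~q, v
Accessibility: uRv
Branch closes: s and ~s both at v.
Every branch closes; the branch above is one of them.

Unsatisfiable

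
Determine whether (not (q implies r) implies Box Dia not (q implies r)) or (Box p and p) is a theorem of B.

Tableau for the negation not ((not (q implies r) implies Box Dia not (q implies r)) or (Box p and p)):
1. not ((not (q implies r) implies Box Dia not (q implies r)) or (Box p and p)), u
2. not (not (q implies r) implies Box Dia not (q implies r)), u   [neg-or-rule on 1]
3. not (Box p and p), u   [neg-or-rule on 1]
4. not (q implies r), u   [neg-implies-rule on 2]
5. not Box Dia not (q implies r), u   [neg-implies-rule on 2]
6. q, u   [neg-implies-rule on 4]
7. not r, u   [neg-implies-rule on 4]
8. not p, u   [neg-and-rule on 3 (branches; this branch)]
9. not Dia not (q implies r), v   [neg-Box-rule on 5: fresh world v, uRv]
10. q implies r, u   [neg-Dia-rule on 9 via vRu]
11. q implies r, v   [neg-Dia-rule on 9 via vRv]
12. r, u   [implies-rule on 10 (branches; this branch)]
Accessibility: uRu, uRv, vRu, vRv
Branch closes: r and not r both at u.
All branches of the negation close; one closing branch shown above.

Valid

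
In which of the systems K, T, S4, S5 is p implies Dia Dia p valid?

T, S4, S5

K-tableau for the negation not (p implies Dia Dia p):
1. not (p implies Dia Dia p), 0
2. p, 0
3. not Dia Dia p, 0
Complete open branch: countermodel on a K-frame, so not valid in K.
T-tableau for the negation not (p implies Dia Dia p):
1. not (p implies Dia Dia p), 0
2. p, 0
3. not Dia Dia p, 0
4. not Dia p, 0
5. not p, 0
Accessibility: 0R0
Branch closes: p and not p both at 0.
Every branch closes (one shown): valid in T, hence also in S4, S5 (every theorem of T is a theorem of S4 and S5).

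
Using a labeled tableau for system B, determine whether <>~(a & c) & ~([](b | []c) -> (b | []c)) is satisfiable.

Unsatisfiable

1. <>~(a & c) & ~([](b | []c) -> (b | []c)), u
2. <>~(a & c), u
3. ~([](b | []c) -> (b | []c)), u
4. [](b | []c), u
5. ~(b | []c), u
6. ~b, u
7. ~[]c, u
8. b | []c, u
9. []c, u
10. c, u
11. ~(a & c), v
12. b | []c, v
13. c, v
14. ~a, v
15. []c, v
16. ~c, w
17. b | []c, w
18. c, w
Accessibility: uRu, uRv, uRw, vRu, vRv, wRu, wRw
Branch closes: c and ~c both at w.
(One branch shown.) All branches close.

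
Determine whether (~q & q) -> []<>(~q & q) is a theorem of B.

Yes, valid

Tableau for the negation ~((~q & q) -> []<>(~q & q)):
1. ~((~q & q) -> []<>(~q & q)), 0
2. ~q & q, 0
3. ~[]<>(~q & q), 0
4. ~q, 0
5. q, 0
Accessibility: 0R0
Branch closes: q and ~q both at 0.
All branches of the negation close; one closing branch shown above.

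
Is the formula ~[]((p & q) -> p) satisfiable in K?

1. ~[]((p & q) -> p), 0
2. ~((p & q) -> p), 1
3. p & q, 1
4. ~p, 1
5. p, 1
6. q, 1
Accessibility: 0R1
Branch closes: p and ~p both at 1.
(One branch shown.) All branches close.

No, unsatisfiable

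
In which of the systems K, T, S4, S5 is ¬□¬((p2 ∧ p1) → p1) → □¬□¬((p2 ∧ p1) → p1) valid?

T, S4, S5

T-tableau for the negation ¬(¬□¬((p2 ∧ p1) → p1) → □¬□¬((p2 ∧ p1) → p1)):
1. ¬(¬□¬((p2 ∧ p1) → p1) → □¬□¬((p2 ∧ p1) → p1)), u
2. ¬□¬((p2 ∧ p1) → p1), u
3. ¬□¬□¬((p2 ∧ p1) → p1), u
4. (p2 ∧ p1) → p1, v
5. ¬(p2 ∧ p1), v
6. ¬p1, v
7. □¬((p2 ∧ p1) → p1), w
8. ¬((p2 ∧ p1) → p1), w
9. p2 ∧ p1, w
10. ¬p1, w
11. p2, w
12. p1, w
Accessibility: uRu, uRv, uRw, vRv, wRw
Branch closes: p1 and ¬p1 both at w.
Every branch closes (one shown): valid in T, hence also in S4, S5 (every theorem of T is a theorem of S4 and S5).
K-tableau for the negation ¬(¬□¬((p2 ∧ p1) → p1) → □¬□¬((p2 ∧ p1) → p1)):
1. ¬(¬□¬((p2 ∧ p1) → p1) → □¬□¬((p2 ∧ p1) → p1)), u
2. ¬□¬((p2 ∧ p1) → p1), u
3. ¬□¬□¬((p2 ∧ p1) → p1), u
4. (p2 ∧ p1) → p1, v
5. p1, v
6. □¬((p2 ∧ p1) → p1), w
Accessibility: uRv, uRw
Complete open branch: countermodel on a K-frame, so not valid in K.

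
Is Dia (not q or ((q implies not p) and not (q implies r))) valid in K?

Not valid

Tableau for the negation not Dia (not q or ((q implies not p) and not (q implies r))):
1. not Dia (not q or ((q implies not p) and not (q implies r))), 0
The negation has an open branch (countermodel exists).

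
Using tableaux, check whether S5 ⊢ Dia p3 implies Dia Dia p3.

Yes, valid

Tableau for the negation not (Dia p3 implies Dia Dia p3):
1. not (Dia p3 implies Dia Dia p3), u
2. Dia p3, u   [neg-implies-rule on 1]
3. not Dia Dia p3, u   [neg-implies-rule on 1]
4. not Dia p3, u   [neg-Dia-rule on 3 via uRu]
5. not p3, u   [neg-Dia-rule on 4 via uRu]
6. p3, v   [Dia-rule on 2: fresh world v, uRv]
7. not Dia p3, v   [neg-Dia-rule on 3 via uRv]
8. not p3, v   [neg-Dia-rule on 4 via uRv]
Accessibility: uRu, uRv, vRu, vRv
Branch closes: p3 and not p3 both at v.
All branches of the negation close; one closing branch shown above.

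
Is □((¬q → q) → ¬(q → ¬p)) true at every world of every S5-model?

Tableau for the negation ¬□((¬q → q) → ¬(q → ¬p)):
1. ¬□((¬q → q) → ¬(q → ¬p)), 0
2. ¬((¬q → q) → ¬(q → ¬p)), 1
3. ¬q → q, 1
4. q → ¬p, 1
5. q, 1
6. ¬p, 1
Accessibility: 0R0, 0R1, 1R0, 1R1
The negation has an open branch (countermodel exists).

Invalid (countermodel exists)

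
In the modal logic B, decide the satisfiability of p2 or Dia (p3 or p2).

1. p2 or Dia (p3 or p2), 0
2. Dia (p3 or p2), 0
3. p3 or p2, 1
4. p2, 1
Accessibility: 0R0, 0R1, 1R0, 1R1

Yes, satisfiable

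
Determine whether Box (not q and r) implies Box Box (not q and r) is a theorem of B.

Tableau for the negation not (Box (not q and r) implies Box Box (not q and r)):
1. not (Box (not q and r) implies Box Box (not q and r)), u
2. Box (not q and r), u   [neg-implies-rule on 1]
3. not Box Box (not q and r), u   [neg-implies-rule on 1]
4. not q and r, u   [Box-rule on 2 via uRu]
5. not q, u   [and-rule on 4]
6. r, u   [and-rule on 4]
7. not Box (not q and r), v   [neg-Box-rule on 3: fresh world v, uRv]
8. not q and r, v   [Box-rule on 2 via uRv]
9. not q, v   [and-rule on 8]
10. r, v   [and-rule on 8]
11. not (not q and r), w   [neg-Box-rule on 7: fresh world w, vRw]
12. not r, w   [neg-and-rule on 11 (branches; this branch)]
Accessibility: uRu, uRv, vRu, vRv, vRw, wRv, wRw
The negation has an open branch (countermodel exists).

No, not valid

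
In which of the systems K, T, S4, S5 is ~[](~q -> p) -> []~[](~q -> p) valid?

S5-tableau for the negation ~(~[](~q -> p) -> []~[](~q -> p)):
1. ~(~[](~q -> p) -> []~[](~q -> p)), 0
2. ~[](~q -> p), 0   [~->-rule on 1]
3. ~[]~[](~q -> p), 0   [~->-rule on 1]
4. ~(~q -> p), 1   [~[]-rule on 2: fresh world 1, 0R1]
5. ~q, 1   [~->-rule on 4]
6. ~p, 1   [~->-rule on 4]
7. [](~q -> p), 2   [~[]-rule on 3: fresh world 2, 0R2]
8. ~q -> p, 0   [[]-rule on 7 via 2R0]
9. ~q -> p, 1   [[]-rule on 7 via 2R1]
10. ~q -> p, 2   [[]-rule on 7 via 2R2]
11. p, 0   [->-rule on 8 (branches; this branch)]
12. p, 1   [->-rule on 9 (branches; this branch)]
Accessibility: 0R0, 0R1, 0R2, 1R0, 1R1, 1R2, 2R0, 2R1, 2R2
Branch closes: p and ~p both at 1.
Every branch closes (one shown): valid in S5.
S4-tableau for the negation ~(~[](~q -> p) -> []~[](~q -> p)):
1. ~(~[](~q -> p) -> []~[](~q -> p)), 0
2. ~[](~q -> p), 0   [~->-rule on 1]
3. ~[]~[](~q -> p), 0   [~->-rule on 1]
4. ~(~q -> p), 1   [~[]-rule on 2: fresh world 1, 0R1]
5. ~q, 1   [~->-rule on 4]
6. ~p, 1   [~->-rule on 4]
7. [](~q -> p), 2   [~[]-rule on 3: fresh world 2, 0R2]
8. ~q -> p, 2   [[]-rule on 7 via 2R2]
9. p, 2   [->-rule on 8 (branches; this branch)]
Accessibility: 0R0, 0R1, 0R2, 1R1, 2R2
Complete open branch: countermodel on an S4-frame, so not valid in S4, nor in K, T (the same frame is also a K-frame and a T-frame).

S5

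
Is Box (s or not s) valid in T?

Tableau for the negation not Box (s or not s):
1. not Box (s or not s), u
2. not (s or not s), v   [neg-Box-rule on 1: fresh world v, uRv]
3. not s, v   [neg-or-rule on 2]
4. s, v   [neg-or-rule on 2]
Accessibility: uRu, uRv, vRv
Branch closes: s and not s both at v.
All branches of the negation close; one closing branch shown above.

Yes, valid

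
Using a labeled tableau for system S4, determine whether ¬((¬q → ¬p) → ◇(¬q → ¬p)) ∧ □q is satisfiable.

1. ¬((¬q → ¬p) → ◇(¬q → ¬p)) ∧ □q, u
2. ¬((¬q → ¬p) → ◇(¬q → ¬p)), u
3. □q, u
4. ¬q → ¬p, u
5. ¬◇(¬q → ¬p), u
6. q, u
7. ¬(¬q → ¬p), u
8. ¬q, u
9. p, u
Accessibility: uRu
Branch closes: q and ¬q both at u.
(One branch shown.) All branches close.

No, unsatisfiable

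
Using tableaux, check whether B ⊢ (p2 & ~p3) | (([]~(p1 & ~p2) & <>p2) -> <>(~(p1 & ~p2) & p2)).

Tableau for the negation ~((p2 & ~p3) | (([]~(p1 & ~p2) & <>p2) -> <>(~(p1 & ~p2) & p2))):
1. ~((p2 & ~p3) | (([]~(p1 & ~p2) & <>p2) -> <>(~(p1 & ~p2) & p2))), u
2. ~(p2 & ~p3), u   [~|-rule on 1]
3. ~(([]~(p1 & ~p2) & <>p2) -> <>(~(p1 & ~p2) & p2)), u   [~|-rule on 1]
4. []~(p1 & ~p2) & <>p2, u   [~->-rule on 3]
5. ~<>(~(p1 & ~p2) & p2), u   [~->-rule on 3]
6. []~(p1 & ~p2), u   [&-rule on 4]
7. <>p2, u   [&-rule on 4]
8. ~(~(p1 & ~p2) & p2), u   [~<>-rule on 5 via uRu]
9. ~(p1 & ~p2), u   [[]-rule on 6 via uRu]
10. p3, u   [~&-rule on 2 (branches; this branch)]
11. ~p2, u   [~&-rule on 8 (branches; this branch)]
12. ~p1, u   [~&-rule on 9 (branches; this branch)]
13. p2, v   [<>-rule on 7: fresh world v, uRv]
14. ~(~(p1 & ~p2) & p2), v   [~<>-rule on 5 via uRv]
15. ~(p1 & ~p2), v   [[]-rule on 6 via uRv]
16. p1 & ~p2, v   [~&-rule on 14 (branches; this branch)]
17. p1, v   [&-rule on 16]
18. ~p2, v   [&-rule on 16]
Accessibility: uRu, uRv, vRu, vRv
Branch closes: p2 and ~p2 both at v.
All branches of the negation close; one closing branch shown above.

Yes, valid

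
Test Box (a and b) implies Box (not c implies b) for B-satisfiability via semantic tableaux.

Yes, satisfiable

1. Box (a and b) implies Box (not c implies b), w0
2. Box (not c implies b), w0   [implies-rule on 1 (branches; this branch)]
3. not c implies b, w0   [Box-rule on 2 via w0Rw0]
4. b, w0   [implies-rule on 3 (branches; this branch)]
Accessibility: w0Rw0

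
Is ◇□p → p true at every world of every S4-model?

Invalid (countermodel exists)

Tableau for the negation ¬(◇□p → p):
1. ¬(◇□p → p), w0
2. ◇□p, w0
3. ¬p, w0
4. □p, w1
5. p, w1
Accessibility: w0Rw0, w0Rw1, w1Rw1
The negation has an open branch (countermodel exists).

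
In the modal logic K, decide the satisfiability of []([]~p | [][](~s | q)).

1. []([]~p | [][](~s | q)), 0

Yes, satisfiable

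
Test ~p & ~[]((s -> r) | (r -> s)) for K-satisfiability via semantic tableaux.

1. ~p & ~[]((s -> r) | (r -> s)), u
2. ~p, u   [&-rule on 1]
3. ~[]((s -> r) | (r -> s)), u   [&-rule on 1]
4. ~((s -> r) | (r -> s)), v   [~[]-rule on 3: fresh world v, uRv]
5. ~(s -> r), v   [~|-rule on 4]
6. ~(r -> s), v   [~|-rule on 4]
7. s, v   [~->-rule on 5]
8. ~r, v   [~->-rule on 5]
9. r, v   [~->-rule on 6]
10. ~s, v   [~->-rule on 6]
Accessibility: uRv
Branch closes: r and ~r both at v.
(One branch shown.) All branches close.

Unsatisfiable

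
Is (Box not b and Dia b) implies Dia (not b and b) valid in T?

Tableau for the negation not ((Box not b and Dia b) implies Dia (not b and b)):
1. not ((Box not b and Dia b) implies Dia (not b and b)), w0
2. Box not b and Dia b, w0   [neg-implies-rule on 1]
3. not Dia (not b and b), w0   [neg-implies-rule on 1]
4. Box not b, w0   [and-rule on 2]
5. Dia b, w0   [and-rule on 2]
6. not (not b and b), w0   [neg-Dia-rule on 3 via w0Rw0]
7. not b, w0   [Box-rule on 4 via w0Rw0]
8. b, w1   [Dia-rule on 5: fresh world w1, w0Rw1]
9. not (not b and b), w1   [neg-Dia-rule on 3 via w0Rw1]
10. not b, w1   [Box-rule on 4 via w0Rw1]
Accessibility: w0Rw0, w0Rw1, w1Rw1
Branch closes: b and not b both at w1.
All branches of the negation close; one closing branch shown above.

Yes, valid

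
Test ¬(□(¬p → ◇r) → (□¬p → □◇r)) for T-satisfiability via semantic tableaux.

1. ¬(□(¬p → ◇r) → (□¬p → □◇r)), w0
2. □(¬p → ◇r), w0
3. ¬(□¬p → □◇r), w0
4. □¬p, w0
5. ¬□◇r, w0
6. ¬p → ◇r, w0
7. ¬p, w0
8. ◇r, w0
9. ¬◇r, w1
10. ¬p → ◇r, w1
11. ¬p, w1
12. ¬r, w1
13. ◇r, w1
14. r, w2
15. ¬p → ◇r, w2
16. ¬p, w2
17. ◇r, w2
18. r, w3
19. ¬r, w3
Accessibility: w0Rw0, w0Rw1, w0Rw2, w1Rw1, w1Rw3, w2Rw2, w3Rw3
Branch closes: r and ¬r both at w3.
(One branch shown.) All branches close.

No, unsatisfiable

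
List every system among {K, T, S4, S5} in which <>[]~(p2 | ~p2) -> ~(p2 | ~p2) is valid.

T, S4, S5

K-tableau for the negation ~(<>[]~(p2 | ~p2) -> ~(p2 | ~p2)):
1. ~(<>[]~(p2 | ~p2) -> ~(p2 | ~p2)), w0
2. <>[]~(p2 | ~p2), w0
3. p2 | ~p2, w0
4. ~p2, w0
5. []~(p2 | ~p2), w1
Accessibility: w0Rw1
Complete open branch: countermodel on a K-frame, so not valid in K.
T-tableau for the negation ~(<>[]~(p2 | ~p2) -> ~(p2 | ~p2)):
1. ~(<>[]~(p2 | ~p2) -> ~(p2 | ~p2)), w0
2. <>[]~(p2 | ~p2), w0
3. p2 | ~p2, w0
4. ~p2, w0
5. []~(p2 | ~p2), w1
6. ~(p2 | ~p2), w1
7. ~p2, w1
8. p2, w1
Accessibility: w0Rw0, w0Rw1, w1Rw1
Branch closes: p2 and ~p2 both at w1.
Every branch closes (one shown): valid in T, hence also in S4, S5 (every theorem of T is a theorem of S4 and S5).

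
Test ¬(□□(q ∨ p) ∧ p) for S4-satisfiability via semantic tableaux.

Yes, satisfiable

1. ¬(□□(q ∨ p) ∧ p), w0
2. ¬p, w0
Accessibility: w0Rw0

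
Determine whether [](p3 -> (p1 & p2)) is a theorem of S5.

Tableau for the negation ~[](p3 -> (p1 & p2)):
1. ~[](p3 -> (p1 & p2)), w0
2. ~(p3 -> (p1 & p2)), w1
3. p3, w1
4. ~(p1 & p2), w1
5. ~p2, w1
Accessibility: w0Rw0, w0Rw1, w1Rw0, w1Rw1
The negation has an open branch (countermodel exists).

Invalid (countermodel exists)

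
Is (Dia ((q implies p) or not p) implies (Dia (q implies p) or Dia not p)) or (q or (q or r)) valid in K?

Valid

Tableau for the negation not ((Dia ((q implies p) or not p) implies (Dia (q implies p) or Dia not p)) or (q or (q or r))):
1. not ((Dia ((q implies p) or not p) implies (Dia (q implies p) or Dia not p)) or (q or (q or r))), 0
2. not (Dia ((q implies p) or not p) implies (Dia (q implies p) or Dia not p)), 0
3. not (q or (q or r)), 0
4. Dia ((q implies p) or not p), 0
5. not (Dia (q implies p) or Dia not p), 0
6. not q, 0
7. not (q or r), 0
8. not Dia (q implies p), 0
9. not Dia not p, 0
10. not r, 0
11. (q implies p) or not p, 1
12. not (q implies p), 1
13. q, 1
14. not p, 1
15. p, 1
Accessibility: 0R1
Branch closes: p and not p both at 1.
Every branch of the negation's tableau closes; the branch above is one of them.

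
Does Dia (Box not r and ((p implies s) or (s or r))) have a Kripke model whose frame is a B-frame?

Satisfiable

1. Dia (Box not r and ((p implies s) or (s or r))), w0
2. Box not r and ((p implies s) or (s or r)), w1
3. Box not r, w1
4. (p implies s) or (s or r), w1
5. not r, w0
6. not r, w1
7. s or r, w1
8. s, w1
Accessibility: w0Rw0, w0Rw1, w1Rw0, w1Rw1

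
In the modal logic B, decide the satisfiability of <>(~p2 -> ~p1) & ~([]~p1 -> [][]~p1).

1. <>(~p2 -> ~p1) & ~([]~p1 -> [][]~p1), 0
2. <>(~p2 -> ~p1), 0
3. ~([]~p1 -> [][]~p1), 0
4. []~p1, 0
5. ~[][]~p1, 0
6. ~p1, 0
7. ~p2 -> ~p1, 1
8. ~p1, 1
9. ~[]~p1, 2
10. ~p1, 2
11. p1, 3
Accessibility: 0R0, 0R1, 0R2, 1R0, 1R1, 2R0, 2R2, 2R3, 3R2, 3R3

Satisfiable (open branch found)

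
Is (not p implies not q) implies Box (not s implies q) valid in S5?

Tableau for the negation not ((not p implies not q) implies Box (not s implies q)):
1. not ((not p implies not q) implies Box (not s implies q)), u
2. not p implies not q, u   [neg-implies-rule on 1]
3. not Box (not s implies q), u   [neg-implies-rule on 1]
4. not q, u   [implies-rule on 2 (branches; this branch)]
5. not (not s implies q), v   [neg-Box-rule on 3: fresh world v, uRv]
6. not s, v   [neg-implies-rule on 5]
7. not q, v   [neg-implies-rule on 5]
Accessibility: uRu, uRv, vRu, vRv
The negation has an open branch (countermodel exists).

No, not valid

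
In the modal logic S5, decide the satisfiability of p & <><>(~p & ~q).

Satisfiable (open branch found)

1. p & <><>(~p & ~q), w0
2. p, w0
3. <><>(~p & ~q), w0
4. <>(~p & ~q), w1
5. ~p & ~q, w2
6. ~p, w2
7. ~q, w2
Accessibility: w0Rw0, w0Rw1, w0Rw2, w1Rw0, w1Rw1, w1Rw2, w2Rw0, w2Rw1, w2Rw2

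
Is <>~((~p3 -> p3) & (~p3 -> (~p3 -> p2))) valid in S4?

Tableau for the negation ~<>~((~p3 -> p3) & (~p3 -> (~p3 -> p2))):
1. ~<>~((~p3 -> p3) & (~p3 -> (~p3 -> p2))), u
2. (~p3 -> p3) & (~p3 -> (~p3 -> p2)), u
3. ~p3 -> p3, u
4. ~p3 -> (~p3 -> p2), u
5. p3, u
6. ~p3 -> p2, u
7. p2, u
Accessibility: uRu
The negation has an open branch (countermodel exists).

Invalid (countermodel exists)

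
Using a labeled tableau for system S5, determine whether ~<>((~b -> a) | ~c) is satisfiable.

1. ~<>((~b -> a) | ~c), w0
2. ~((~b -> a) | ~c), w0
3. ~(~b -> a), w0
4. c, w0
5. ~b, w0
6. ~a, w0
Accessibility: w0Rw0

Satisfiable (open branch found)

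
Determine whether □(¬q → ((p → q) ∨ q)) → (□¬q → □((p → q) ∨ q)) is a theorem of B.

Tableau for the negation ¬(□(¬q → ((p → q) ∨ q)) → (□¬q → □((p → q) ∨ q))):
1. ¬(□(¬q → ((p → q) ∨ q)) → (□¬q → □((p → q) ∨ q))), u
2. □(¬q → ((p → q) ∨ q)), u
3. ¬(□¬q → □((p → q) ∨ q)), u
4. □¬q, u
5. ¬□((p → q) ∨ q), u
6. ¬q → ((p → q) ∨ q), u
7. ¬q, u
8. (p → q) ∨ q, u
9. p → q, u
10. ¬p, u
11. ¬((p → q) ∨ q), v
12. ¬(p → q), v
13. ¬q, v
14. p, v
15. ¬q → ((p → q) ∨ q), v
16. (p → q) ∨ q, v
17. p → q, v
18. q, v
Accessibility: uRu, uRv, vRu, vRv
Branch closes: q and ¬q both at v.
All branches of the negation close; one closing branch shown above.

Valid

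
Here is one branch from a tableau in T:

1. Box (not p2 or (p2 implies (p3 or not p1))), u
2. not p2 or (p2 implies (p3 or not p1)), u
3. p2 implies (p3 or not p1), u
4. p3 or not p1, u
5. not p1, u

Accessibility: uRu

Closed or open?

No, open

There is no literal clash: for every atom and world, at most one sign appears.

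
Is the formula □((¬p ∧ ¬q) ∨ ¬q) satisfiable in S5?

1. □((¬p ∧ ¬q) ∨ ¬q), u
2. (¬p ∧ ¬q) ∨ ¬q, u   [□-rule on 1 via uRu]
3. ¬q, u   [∨-rule on 2 (branches; this branch)]
Accessibility: uRu

Satisfiable (open branch found)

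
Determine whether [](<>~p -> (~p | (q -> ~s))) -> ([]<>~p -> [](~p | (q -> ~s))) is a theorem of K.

Tableau for the negation ~([](<>~p -> (~p | (q -> ~s))) -> ([]<>~p -> [](~p | (q -> ~s)))):
1. ~([](<>~p -> (~p | (q -> ~s))) -> ([]<>~p -> [](~p | (q -> ~s)))), w0
2. [](<>~p -> (~p | (q -> ~s))), w0   [~->-rule on 1]
3. ~([]<>~p -> [](~p | (q -> ~s))), w0   [~->-rule on 1]
4. []<>~p, w0   [~->-rule on 3]
5. ~[](~p | (q -> ~s)), w0   [~->-rule on 3]
6. ~(~p | (q -> ~s)), w1   [~[]-rule on 5: fresh world w1, w0Rw1]
7. p, w1   [~|-rule on 6]
8. ~(q -> ~s), w1   [~|-rule on 6]
9. q, w1   [~->-rule on 8]
10. s, w1   [~->-rule on 8]
11. <>~p -> (~p | (q -> ~s)), w1   [[]-rule on 2 via w0Rw1]
12. <>~p, w1   [[]-rule on 4 via w0Rw1]
13. ~<>~p, w1   [->-rule on 11 (branches; this branch)]
14. ~p, w2   [<>-rule on 12: fresh world w2, w1Rw2]
15. p, w2   [~<>-rule on 13 via w1Rw2]
Accessibility: w0Rw1, w1Rw2
Branch closes: p and ~p both at w2.
All branches of the negation close; one closing branch shown above.

Valid in K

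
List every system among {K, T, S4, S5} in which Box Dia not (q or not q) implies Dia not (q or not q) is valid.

T, S4, S5

T-tableau for the negation not (Box Dia not (q or not q) implies Dia not (q or not q)):
1. not (Box Dia not (q or not q) implies Dia not (q or not q)), 0
2. Box Dia not (q or not q), 0   [neg-implies-rule on 1]
3. not Dia not (q or not q), 0   [neg-implies-rule on 1]
4. Dia not (q or not q), 0   [Box-rule on 2 via 0R0]
5. q or not q, 0   [neg-Dia-rule on 3 via 0R0]
6. not q, 0   [or-rule on 5 (branches; this branch)]
7. not (q or not q), 1   [Dia-rule on 4: fresh world 1, 0R1]
8. not q, 1   [neg-or-rule on 7]
9. q, 1   [neg-or-rule on 7]
Accessibility: 0R0, 0R1, 1R1
Branch closes: q and not q both at 1.
Every branch closes (one shown): valid in T, hence also in S4, S5 (every theorem of T is a theorem of S4 and S5).
K-tableau for the negation not (Box Dia not (q or not q) implies Dia not (q or not q)):
1. not (Box Dia not (q or not q) implies Dia not (q or not q)), 0
2. Box Dia not (q or not q), 0   [neg-implies-rule on 1]
3. not Dia not (q or not q), 0   [neg-implies-rule on 1]
Complete open branch: countermodel on a K-frame, so not valid in K.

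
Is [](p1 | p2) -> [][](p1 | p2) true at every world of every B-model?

Tableau for the negation ~([](p1 | p2) -> [][](p1 | p2)):
1. ~([](p1 | p2) -> [][](p1 | p2)), w0
2. [](p1 | p2), w0
3. ~[][](p1 | p2), w0
4. p1 | p2, w0
5. p2, w0
6. ~[](p1 | p2), w1
7. p1 | p2, w1
8. p2, w1
9. ~(p1 | p2), w2
10. ~p1, w2
11. ~p2, w2
Accessibility: w0Rw0, w0Rw1, w1Rw0, w1Rw1, w1Rw2, w2Rw1, w2Rw2
The negation has an open branch (countermodel exists).

Invalid (countermodel exists)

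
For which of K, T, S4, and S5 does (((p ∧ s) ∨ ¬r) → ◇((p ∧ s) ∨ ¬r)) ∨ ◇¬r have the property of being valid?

T-tableau for the negation ¬((((p ∧ s) ∨ ¬r) → ◇((p ∧ s) ∨ ¬r)) ∨ ◇¬r):
1. ¬((((p ∧ s) ∨ ¬r) → ◇((p ∧ s) ∨ ¬r)) ∨ ◇¬r), 0
2. ¬(((p ∧ s) ∨ ¬r) → ◇((p ∧ s) ∨ ¬r)), 0   [¬∨-rule on 1]
3. ¬◇¬r, 0   [¬∨-rule on 1]
4. (p ∧ s) ∨ ¬r, 0   [¬→-rule on 2]
5. ¬◇((p ∧ s) ∨ ¬r), 0   [¬→-rule on 2]
6. r, 0   [¬◇-rule on 3 via 0R0]
7. ¬((p ∧ s) ∨ ¬r), 0   [¬◇-rule on 5 via 0R0]
8. ¬(p ∧ s), 0   [¬∨-rule on 7]
9. p ∧ s, 0   [∨-rule on 4 (branches; this branch)]
10. p, 0   [∧-rule on 9]
11. s, 0   [∧-rule on 9]
12. ¬s, 0   [¬∧-rule on 8 (branches; this branch)]
Accessibility: 0R0
Branch closes: s and ¬s both at 0.
Every branch closes (one shown): valid in T, hence also in S4, S5 (every theorem of T is a theorem of S4 and S5).
K-tableau for the negation ¬((((p ∧ s) ∨ ¬r) → ◇((p ∧ s) ∨ ¬r)) ∨ ◇¬r):
1. ¬((((p ∧ s) ∨ ¬r) → ◇((p ∧ s) ∨ ¬r)) ∨ ◇¬r), 0
2. ¬(((p ∧ s) ∨ ¬r) → ◇((p ∧ s) ∨ ¬r)), 0   [¬∨-rule on 1]
3. ¬◇¬r, 0   [¬∨-rule on 1]
4. (p ∧ s) ∨ ¬r, 0   [¬→-rule on 2]
5. ¬◇((p ∧ s) ∨ ¬r), 0   [¬→-rule on 2]
6. ¬r, 0   [∨-rule on 4 (branches; this branch)]
Complete open branch: countermodel on a K-frame, so not valid in K.

T, S4, S5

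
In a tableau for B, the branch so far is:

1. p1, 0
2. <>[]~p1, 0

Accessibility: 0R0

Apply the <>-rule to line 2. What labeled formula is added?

a fresh world 1 with 0R1, and []~p1 at 1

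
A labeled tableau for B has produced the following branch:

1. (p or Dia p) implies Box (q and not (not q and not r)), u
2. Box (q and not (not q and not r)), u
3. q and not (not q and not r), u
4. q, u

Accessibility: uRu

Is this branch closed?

No world carries both an atom and its negation.

Open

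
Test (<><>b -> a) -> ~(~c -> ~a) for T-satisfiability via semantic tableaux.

1. (<><>b -> a) -> ~(~c -> ~a), u
2. ~(~c -> ~a), u
3. ~c, u
4. a, u
Accessibility: uRu

Yes, satisfiable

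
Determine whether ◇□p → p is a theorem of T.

Tableau for the negation ¬(◇□p → p):
1. ¬(◇□p → p), u
2. ◇□p, u
3. ¬p, u
4. □p, v
5. p, v
Accessibility: uRu, uRv, vRv
The negation has an open branch (countermodel exists).

Invalid (countermodel exists)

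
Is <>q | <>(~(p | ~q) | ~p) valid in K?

Invalid (countermodel exists)

Tableau for the negation ~(<>q | <>(~(p | ~q) | ~p)):
1. ~(<>q | <>(~(p | ~q) | ~p)), u
2. ~<>q, u
3. ~<>(~(p | ~q) | ~p), u
The negation has an open branch (countermodel exists).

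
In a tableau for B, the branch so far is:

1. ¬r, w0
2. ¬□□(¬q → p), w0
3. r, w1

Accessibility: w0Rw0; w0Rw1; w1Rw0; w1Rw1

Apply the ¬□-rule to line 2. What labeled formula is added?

a fresh world w2 with w0Rw2, and ¬□(¬q → p) at w2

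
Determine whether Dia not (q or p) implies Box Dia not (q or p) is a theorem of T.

Tableau for the negation not (Dia not (q or p) implies Box Dia not (q or p)):
1. not (Dia not (q or p) implies Box Dia not (q or p)), w0
2. Dia not (q or p), w0
3. not Box Dia not (q or p), w0
4. not (q or p), w1
5. not q, w1
6. not p, w1
7. not Dia not (q or p), w2
8. q or p, w2
9. p, w2
Accessibility: w0Rw0, w0Rw1, w0Rw2, w1Rw1, w2Rw2
The negation has an open branch (countermodel exists).

No, not valid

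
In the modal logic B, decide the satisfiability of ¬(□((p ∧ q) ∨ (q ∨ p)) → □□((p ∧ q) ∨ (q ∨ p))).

1. ¬(□((p ∧ q) ∨ (q ∨ p)) → □□((p ∧ q) ∨ (q ∨ p))), w0
2. □((p ∧ q) ∨ (q ∨ p)), w0
3. ¬□□((p ∧ q) ∨ (q ∨ p)), w0
4. (p ∧ q) ∨ (q ∨ p), w0
5. q ∨ p, w0
6. p, w0
7. ¬□((p ∧ q) ∨ (q ∨ p)), w1
8. (p ∧ q) ∨ (q ∨ p), w1
9. q ∨ p, w1
10. p, w1
11. ¬((p ∧ q) ∨ (q ∨ p)), w2
12. ¬(p ∧ q), w2
13. ¬(q ∨ p), w2
14. ¬q, w2
15. ¬p, w2
Accessibility: w0Rw0, w0Rw1, w1Rw0, w1Rw1, w1Rw2, w2Rw1, w2Rw2

Yes, satisfiable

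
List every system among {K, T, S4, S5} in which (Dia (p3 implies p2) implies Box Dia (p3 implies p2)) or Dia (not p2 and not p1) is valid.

S4-tableau for the negation not ((Dia (p3 implies p2) implies Box Dia (p3 implies p2)) or Dia (not p2 and not p1)):
1. not ((Dia (p3 implies p2) implies Box Dia (p3 implies p2)) or Dia (not p2 and not p1)), u
2. not (Dia (p3 implies p2) implies Box Dia (p3 implies p2)), u   [neg-or-rule on 1]
3. not Dia (not p2 and not p1), u   [neg-or-rule on 1]
4. Dia (p3 implies p2), u   [neg-implies-rule on 2]
5. not Box Dia (p3 implies p2), u   [neg-implies-rule on 2]
6. not (not p2 and not p1), u   [neg-Dia-rule on 3 via uRu]
7. p1, u   [neg-and-rule on 6 (branches; this branch)]
8. p3 implies p2, v   [Dia-rule on 4: fresh world v, uRv]
9. not (not p2 and not p1), v   [neg-Dia-rule on 3 via uRv]
10. p2, v   [implies-rule on 8 (branches; this branch)]
11. p1, v   [neg-and-rule on 9 (branches; this branch)]
12. not Dia (p3 implies p2), w   [neg-Box-rule on 5: fresh world w, uRw]
13. not (not p2 and not p1), w   [neg-Dia-rule on 3 via uRw]
14. not (p3 implies p2), w   [neg-Dia-rule on 12 via wRw]
15. p3, w   [neg-implies-rule on 14]
16. not p2, w   [neg-implies-rule on 14]
17. p1, w   [neg-and-rule on 13 (branches; this branch)]
Accessibility: uRu, uRv, uRw, vRv, wRw
Complete open branch: countermodel on an S4-frame, so not valid in S4, nor in K, T (the same frame is also a K-frame and a T-frame).
S5-tableau for the negation not ((Dia (p3 implies p2) implies Box Dia (p3 implies p2)) or Dia (not p2 and not p1)):
1. not ((Dia (p3 implies p2) implies Box Dia (p3 implies p2)) or Dia (not p2 and not p1)), u
2. not (Dia (p3 implies p2) implies Box Dia (p3 implies p2)), u   [neg-or-rule on 1]
3. not Dia (not p2 and not p1), u   [neg-or-rule on 1]
4. Dia (p3 implies p2), u   [neg-implies-rule on 2]
5. not Box Dia (p3 implies p2), u   [neg-implies-rule on 2]
6. not (not p2 and not p1), u   [neg-Dia-rule on 3 via uRu]
7. p1, u   [neg-and-rule on 6 (branches; this branch)]
8. p3 implies p2, v   [Dia-rule on 4: fresh world v, uRv]
9. not (not p2 and not p1), v   [neg-Dia-rule on 3 via uRv]
10. p2, v   [implies-rule on 8 (branches; this branch)]
11. p1, v   [neg-and-rule on 9 (branches; this branch)]
12. not Dia (p3 implies p2), w   [neg-Box-rule on 5: fresh world w, uRw]
13. not (not p2 and not p1), w   [neg-Dia-rule on 3 via uRw]
14. not (p3 implies p2), u   [neg-Dia-rule on 12 via wRu]
15. p3, u   [neg-implies-rule on 14]
16. not p2, u   [neg-implies-rule on 14]
17. not (p3 implies p2), v   [neg-Dia-rule on 12 via wRv]
18. p3, v   [neg-implies-rule on 17]
19. not p2, v   [neg-implies-rule on 17]
Accessibility: uRu, uRv, uRw, vRu, vRv, vRw, wRu, wRv, wRw
Branch closes: p2 and not p2 both at v.
Every branch closes (one shown): valid in S5.

S5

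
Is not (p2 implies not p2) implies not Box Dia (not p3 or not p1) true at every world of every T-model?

Not valid

Tableau for the negation not (not (p2 implies not p2) implies not Box Dia (not p3 or not p1)):
1. not (not (p2 implies not p2) implies not Box Dia (not p3 or not p1)), 0
2. not (p2 implies not p2), 0
3. Box Dia (not p3 or not p1), 0
4. p2, 0
5. Dia (not p3 or not p1), 0
6. not p3 or not p1, 1
7. Dia (not p3 or not p1), 1
8. not p1, 1
9. not p3 or not p1, 2
10. not p1, 2
Accessibility: 0R0, 0R1, 1R1, 1R2, 2R2
The negation has an open branch (countermodel exists).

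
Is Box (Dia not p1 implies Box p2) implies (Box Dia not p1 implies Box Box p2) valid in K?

Tableau for the negation not (Box (Dia not p1 implies Box p2) implies (Box Dia not p1 implies Box Box p2)):
1. not (Box (Dia not p1 implies Box p2) implies (Box Dia not p1 implies Box Box p2)), u
2. Box (Dia not p1 implies Box p2), u   [neg-implies-rule on 1]
3. not (Box Dia not p1 implies Box Box p2), u   [neg-implies-rule on 1]
4. Box Dia not p1, u   [neg-implies-rule on 3]
5. not Box Box p2, u   [neg-implies-rule on 3]
6. not Box p2, v   [neg-Box-rule on 5: fresh world v, uRv]
7. Dia not p1 implies Box p2, v   [Box-rule on 2 via uRv]
8. Dia not p1, v   [Box-rule on 4 via uRv]
9. not Dia not p1, v   [implies-rule on 7 (branches; this branch)]
10. not p2, w   [neg-Box-rule on 6: fresh world w, vRw]
11. p1, w   [neg-Dia-rule on 9 via vRw]
12. not p1, x   [Dia-rule on 8: fresh world x, vRx]
13. p1, x   [neg-Dia-rule on 9 via vRx]
Accessibility: uRv, vRw, vRx
Branch closes: p1 and not p1 both at x.
All branches of the negation close; one closing branch shown above.

Valid in K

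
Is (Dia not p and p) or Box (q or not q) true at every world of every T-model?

Tableau for the negation not ((Dia not p and p) or Box (q or not q)):
1. not ((Dia not p and p) or Box (q or not q)), u
2. not (Dia not p and p), u
3. not Box (q or not q), u
4. not Dia not p, u
5. p, u
6. not (q or not q), v
7. not q, v
8. q, v
Accessibility: uRu, uRv, vRv
Branch closes: q and not q both at v.
Every branch of the negation's tableau closes; the branch above is one of them.

Yes, valid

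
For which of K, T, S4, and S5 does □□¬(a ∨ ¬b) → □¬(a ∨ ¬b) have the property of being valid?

T, S4, S5

K-tableau for the negation ¬(□□¬(a ∨ ¬b) → □¬(a ∨ ¬b)):
1. ¬(□□¬(a ∨ ¬b) → □¬(a ∨ ¬b)), 0
2. □□¬(a ∨ ¬b), 0
3. ¬□¬(a ∨ ¬b), 0
4. a ∨ ¬b, 1
5. □¬(a ∨ ¬b), 1
6. ¬b, 1
Accessibility: 0R1
Complete open branch: countermodel on a K-frame, so not valid in K.
T-tableau for the negation ¬(□□¬(a ∨ ¬b) → □¬(a ∨ ¬b)):
1. ¬(□□¬(a ∨ ¬b) → □¬(a ∨ ¬b)), 0
2. □□¬(a ∨ ¬b), 0
3. ¬□¬(a ∨ ¬b), 0
4. □¬(a ∨ ¬b), 0
5. ¬(a ∨ ¬b), 0
6. ¬a, 0
7. b, 0
8. a ∨ ¬b, 1
9. □¬(a ∨ ¬b), 1
10. ¬(a ∨ ¬b), 1
11. ¬a, 1
12. b, 1
13. ¬b, 1
Accessibility: 0R0, 0R1, 1R1
Branch closes: b and ¬b both at 1.
Every branch closes (one shown): valid in T, hence also in S4, S5 (every theorem of T is a theorem of S4 and S5).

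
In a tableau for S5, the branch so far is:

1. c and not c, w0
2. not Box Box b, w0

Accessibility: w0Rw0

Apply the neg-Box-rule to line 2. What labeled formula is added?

a fresh world w1 with w0Rw1, and not Box b at w1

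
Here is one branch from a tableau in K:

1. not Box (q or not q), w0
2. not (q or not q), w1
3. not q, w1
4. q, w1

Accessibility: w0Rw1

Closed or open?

Both q and not q appear at w1.

Closed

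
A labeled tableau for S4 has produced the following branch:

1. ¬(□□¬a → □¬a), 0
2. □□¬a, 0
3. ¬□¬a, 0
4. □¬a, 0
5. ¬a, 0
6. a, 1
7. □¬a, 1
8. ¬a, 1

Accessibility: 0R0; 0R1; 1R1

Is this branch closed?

Both a and ¬a appear at 1.

Closed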